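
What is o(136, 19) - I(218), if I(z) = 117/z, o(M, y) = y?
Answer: 4025/218 ≈ 18.463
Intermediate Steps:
o(136, 19) - I(218) = 19 - 117/218 = 4025/218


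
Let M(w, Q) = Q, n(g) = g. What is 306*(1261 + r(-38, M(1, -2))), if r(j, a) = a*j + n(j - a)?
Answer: 398106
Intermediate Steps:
r(j, a) = j - a + a*j (r(j, a) = a*j + (j - a) = j - a + a*j)
306*(1261 + r(-38, M(1, -2))) = 306*(1261 + (-38 - 1*(-2) - 2*(-38))) = 306*(1261 + (-38 + 2 + 76)) = 306*(1261 + 40) = 306*1301 = 398106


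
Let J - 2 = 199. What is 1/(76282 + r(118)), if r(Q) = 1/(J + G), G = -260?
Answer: 59/4500637 ≈ 1.3109e-5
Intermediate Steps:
J = 201 (J = 2 + 199 = 201)
r(Q) = -1/59 (r(Q) = 1/(201 - 260) = 1/(-59) = -1/59)
1/(76282 + r(118)) = 1/(76282 - 1/59) = 1/(4500637/59) = 59/4500637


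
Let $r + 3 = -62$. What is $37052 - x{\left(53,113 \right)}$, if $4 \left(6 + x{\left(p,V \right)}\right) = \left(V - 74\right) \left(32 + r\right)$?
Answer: $\frac{149519}{4} \approx 37380.0$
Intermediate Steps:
$r = -65$ ($r = -3 - 62 = -65$)
$x{\left(p,V \right)} = \frac{1209}{2} - \frac{33 V}{4}$ ($x{\left(p,V \right)} = -6 + \frac{\left(V - 74\right) \left(32 - 65\right)}{4} = -6 + \frac{\left(-74 + V\right) \left(-33\right)}{4} = -6 + \frac{2442 - 33 V}{4} = -6 - \left(- \frac{1221}{2} + \frac{33 V}{4}\right) = \frac{1209}{2} - \frac{33 V}{4}$)
$37052 - x{\left(53,113 \right)} = 37052 - \left(\frac{1209}{2} - \frac{3729}{4}\right) = 37052 - - \frac{1311}{4} = 37052 + \frac{1311}{4} = \frac{149519}{4}$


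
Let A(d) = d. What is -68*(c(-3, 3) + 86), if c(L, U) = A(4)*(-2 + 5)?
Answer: -6664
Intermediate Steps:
c(L, U) = 12 (c(L, U) = 4*(-2 + 5) = 4*3 = 12)
-68*(c(-3, 3) + 86) = -68*(12 + 86) = -68*98 = -6664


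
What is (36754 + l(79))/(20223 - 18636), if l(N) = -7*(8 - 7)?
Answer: 12249/529 ≈ 23.155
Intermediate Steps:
l(N) = -7 (l(N) = -7*1 = -7)
(36754 + l(79))/(20223 - 18636) = (36754 - 7)/(20223 - 18636) = 36747/1587 = 36747*(1/1587) = 12249/529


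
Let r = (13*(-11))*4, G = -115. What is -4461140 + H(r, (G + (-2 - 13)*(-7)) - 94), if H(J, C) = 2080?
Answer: -4459060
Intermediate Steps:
r = -572 (r = -143*4 = -572)
-4461140 + H(r, (G + (-2 - 13)*(-7)) - 94) = -4461140 + 2080 = -4459060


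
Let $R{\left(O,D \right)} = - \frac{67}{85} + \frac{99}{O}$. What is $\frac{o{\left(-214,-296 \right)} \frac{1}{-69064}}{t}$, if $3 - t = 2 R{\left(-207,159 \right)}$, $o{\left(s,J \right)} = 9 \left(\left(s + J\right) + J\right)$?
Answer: $\frac{7090785}{373532644} \approx 0.018983$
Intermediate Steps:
$R{\left(O,D \right)} = - \frac{67}{85} + \frac{99}{O}$ ($R{\left(O,D \right)} = \left(-67\right) \frac{1}{85} + \frac{99}{O} = - \frac{67}{85} + \frac{99}{O}$)
$o{\left(s,J \right)} = 9 s + 18 J$ ($o{\left(s,J \right)} = 9 \left(\left(J + s\right) + J\right) = 9 \left(s + 2 J\right) = 9 s + 18 J$)
$t = \frac{10817}{1955}$ ($t = 3 - 2 \left(- \frac{67}{85} + \frac{99}{-207}\right) = 3 - 2 \left(- \frac{67}{85} + 99 \left(- \frac{1}{207}\right)\right) = 3 - 2 \left(- \frac{67}{85} - \frac{11}{23}\right) = 3 - 2 \left(- \frac{2476}{1955}\right) = 3 - - \frac{4952}{1955} = 3 + \frac{4952}{1955} = \frac{10817}{1955} \approx 5.533$)
$\frac{o{\left(-214,-296 \right)} \frac{1}{-69064}}{t} = \frac{\left(9 \left(-214\right) + 18 \left(-296\right)\right) \frac{1}{-69064}}{\frac{10817}{1955}} = \left(-1926 - 5328\right) \left(- \frac{1}{69064}\right) \frac{1955}{10817} = \left(-7254\right) \left(- \frac{1}{69064}\right) \frac{1955}{10817} = \frac{3627}{34532} \cdot \frac{1955}{10817} = \frac{7090785}{373532644}$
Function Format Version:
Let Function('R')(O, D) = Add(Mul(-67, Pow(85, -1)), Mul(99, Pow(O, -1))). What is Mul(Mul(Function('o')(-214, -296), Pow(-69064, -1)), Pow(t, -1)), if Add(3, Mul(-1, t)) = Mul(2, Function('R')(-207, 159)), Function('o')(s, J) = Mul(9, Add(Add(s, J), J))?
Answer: Rational(7090785, 373532644) ≈ 0.018983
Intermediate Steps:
Function('R')(O, D) = Add(Rational(-67, 85), Mul(99, Pow(O, -1))) (Function('R')(O, D) = Add(Mul(-67, Rational(1, 85)), Mul(99, Pow(O, -1))) = Add(Rational(-67, 85), Mul(99, Pow(O, -1))))
Function('o')(s, J) = Add(Mul(9, s), Mul(18, J)) (Function('o')(s, J) = Mul(9, Add(Add(J, s), J)) = Mul(9, Add(s, Mul(2, J))) = Add(Mul(9, s), Mul(18, J)))
t = Rational(10817, 1955) (t = Add(3, Mul(-1, Mul(2, Add(Rational(-67, 85), Mul(99, Pow(-207, -1)))))) = Add(3, Mul(-1, Mul(2, Add(Rational(-67, 85), Mul(99, Rational(-1, 207)))))) = Add(3, Mul(-1, Mul(2, Add(Rational(-67, 85), Rational(-11, 23))))) = Add(3, Mul(-1, Mul(2, Rational(-2476, 1955)))) = Add(3, Mul(-1, Rational(-4952, 1955))) = Add(3, Rational(4952, 1955)) = Rational(10817, 1955) ≈ 5.5330)
Mul(Mul(Function('o')(-214, -296), Pow(-69064, -1)), Pow(t, -1)) = Mul(Mul(Add(Mul(9, -214), Mul(18, -296)), Pow(-69064, -1)), Pow(Rational(10817, 1955), -1)) = Mul(Mul(Add(-1926, -5328), Rational(-1, 69064)), Rational(1955, 10817)) = Mul(Mul(-7254, Rational(-1, 69064)), Rational(1955, 10817)) = Mul(Rational(3627, 34532), Rational(1955, 10817)) = Rational(7090785, 373532644)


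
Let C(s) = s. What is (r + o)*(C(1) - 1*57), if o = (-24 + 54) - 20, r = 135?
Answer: -8120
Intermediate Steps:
o = 10 (o = 30 - 20 = 10)
(r + o)*(C(1) - 1*57) = (135 + 10)*(1 - 1*57) = 145*(1 - 57) = 145*(-56) = -8120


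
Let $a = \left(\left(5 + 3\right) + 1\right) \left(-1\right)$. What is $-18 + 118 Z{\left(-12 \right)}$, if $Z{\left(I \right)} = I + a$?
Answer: $-2496$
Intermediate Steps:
$a = -9$ ($a = \left(8 + 1\right) \left(-1\right) = 9 \left(-1\right) = -9$)
$Z{\left(I \right)} = -9 + I$ ($Z{\left(I \right)} = I - 9 = -9 + I$)
$-18 + 118 Z{\left(-12 \right)} = -18 + 118 \left(-9 - 12\right) = -18 + 118 \left(-21\right) = -18 - 2478 = -2496$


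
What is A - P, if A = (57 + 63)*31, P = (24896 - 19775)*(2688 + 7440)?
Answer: -51861768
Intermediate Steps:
P = 51865488 (P = 5121*10128 = 51865488)
A = 3720 (A = 120*31 = 3720)
A - P = 3720 - 1*51865488 = 3720 - 51865488 = -51861768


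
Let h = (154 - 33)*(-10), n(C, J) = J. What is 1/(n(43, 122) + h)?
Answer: -1/1088 ≈ -0.00091912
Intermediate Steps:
h = -1210 (h = 121*(-10) = -1210)
1/(n(43, 122) + h) = 1/(122 - 1210) = 1/(-1088) = -1/1088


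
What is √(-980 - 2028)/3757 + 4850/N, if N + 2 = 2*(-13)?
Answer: -2425/14 + 8*I*√47/3757 ≈ -173.21 + 0.014598*I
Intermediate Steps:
N = -28 (N = -2 + 2*(-13) = -2 - 26 = -28)
√(-980 - 2028)/3757 + 4850/N = √(-980 - 2028)/3757 + 4850/(-28) = √(-3008)*(1/3757) + 4850*(-1/28) = (8*I*√47)*(1/3757) - 2425/14 = 8*I*√47/3757 - 2425/14 = -2425/14 + 8*I*√47/3757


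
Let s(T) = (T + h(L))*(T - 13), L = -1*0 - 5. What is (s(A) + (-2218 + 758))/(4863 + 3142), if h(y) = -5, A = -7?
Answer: -244/1601 ≈ -0.15240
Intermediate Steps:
L = -5 (L = 0 - 5 = -5)
s(T) = (-13 + T)*(-5 + T) (s(T) = (T - 5)*(T - 13) = (-5 + T)*(-13 + T) = (-13 + T)*(-5 + T))
(s(A) + (-2218 + 758))/(4863 + 3142) = ((65 + (-7)² - 18*(-7)) + (-2218 + 758))/(4863 + 3142) = ((65 + 49 + 126) - 1460)/8005 = (240 - 1460)*(1/8005) = -1220*1/8005 = -244/1601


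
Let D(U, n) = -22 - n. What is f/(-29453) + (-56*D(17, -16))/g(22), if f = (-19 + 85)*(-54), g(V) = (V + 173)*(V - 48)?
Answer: 1362212/24887785 ≈ 0.054734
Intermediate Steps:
g(V) = (-48 + V)*(173 + V) (g(V) = (173 + V)*(-48 + V) = (-48 + V)*(173 + V))
f = -3564 (f = 66*(-54) = -3564)
f/(-29453) + (-56*D(17, -16))/g(22) = -3564/(-29453) + (-56*(-22 - 1*(-16)))/(-8304 + 22² + 125*22) = -3564*(-1/29453) + (-56*(-22 + 16))/(-8304 + 484 + 2750) = 3564/29453 - 56*(-6)/(-5070) = 3564/29453 + 336*(-1/5070) = 3564/29453 - 56/845 = 1362212/24887785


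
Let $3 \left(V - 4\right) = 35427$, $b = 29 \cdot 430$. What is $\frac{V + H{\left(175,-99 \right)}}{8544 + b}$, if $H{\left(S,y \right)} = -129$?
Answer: $\frac{5842}{10507} \approx 0.55601$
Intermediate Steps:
$b = 12470$
$V = 11813$ ($V = 4 + \frac{1}{3} \cdot 35427 = 4 + 11809 = 11813$)
$\frac{V + H{\left(175,-99 \right)}}{8544 + b} = \frac{11813 - 129}{8544 + 12470} = \frac{11684}{21014} = 11684 \cdot \frac{1}{21014} = \frac{5842}{10507}$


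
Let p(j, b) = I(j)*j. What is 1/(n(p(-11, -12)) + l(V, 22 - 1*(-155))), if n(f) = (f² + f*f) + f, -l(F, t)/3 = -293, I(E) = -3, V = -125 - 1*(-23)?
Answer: 1/3090 ≈ 0.00032362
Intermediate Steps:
V = -102 (V = -125 + 23 = -102)
p(j, b) = -3*j
l(F, t) = 879 (l(F, t) = -3*(-293) = 879)
n(f) = f + 2*f² (n(f) = (f² + f²) + f = 2*f² + f = f + 2*f²)
1/(n(p(-11, -12)) + l(V, 22 - 1*(-155))) = 1/((-3*(-11))*(1 + 2*(-3*(-11))) + 879) = 1/(33*(1 + 2*33) + 879) = 1/(33*(1 + 66) + 879) = 1/(33*67 + 879) = 1/(2211 + 879) = 1/3090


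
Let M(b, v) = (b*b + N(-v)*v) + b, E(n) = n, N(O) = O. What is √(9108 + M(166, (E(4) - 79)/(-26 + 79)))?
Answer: √103449845/53 ≈ 191.91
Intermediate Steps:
M(b, v) = b + b² - v² (M(b, v) = (b*b + (-v)*v) + b = (b² - v²) + b = b + b² - v²)
√(9108 + M(166, (E(4) - 79)/(-26 + 79))) = √(9108 + (166 + 166² - ((4 - 79)/(-26 + 79))²)) = √(9108 + (166 + 27556 - (-75/53)²)) = √(9108 + (166 + 27556 - 1*5625/2809)) = √(9108 + (166 + 27556 - 5625/2809)) = √(9108 + 77865473/2809) = √(103449845/2809) = √103449845/53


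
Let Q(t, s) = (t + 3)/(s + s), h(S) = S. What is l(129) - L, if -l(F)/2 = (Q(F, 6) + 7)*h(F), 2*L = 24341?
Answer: -33629/2 ≈ -16815.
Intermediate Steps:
L = 24341/2 (L = (½)*24341 = 24341/2 ≈ 12171.)
Q(t, s) = (3 + t)/(2*s) (Q(t, s) = (3 + t)/((2*s)) = (3 + t)*(1/(2*s)) = (3 + t)/(2*s))
l(F) = -2*F*(29/4 + F/12) (l(F) = -2*((½)*(3 + F)/6 + 7)*F = -2*((½)*(⅙)*(3 + F) + 7)*F = -2*((¼ + F/12) + 7)*F = -2*(29/4 + F/12)*F = -2*F*(29/4 + F/12))
l(129) - L = -⅙*129*(87 + 129) - 1*24341/2 = -⅙*129*216 - 24341/2 = -4644 - 24341/2 = -33629/2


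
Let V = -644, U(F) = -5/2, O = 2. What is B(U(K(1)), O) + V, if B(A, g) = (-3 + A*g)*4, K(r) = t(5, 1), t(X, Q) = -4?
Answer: -676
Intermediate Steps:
K(r) = -4
U(F) = -5/2 (U(F) = -5*1/2 = -5/2)
B(A, g) = -12 + 4*A*g
B(U(K(1)), O) + V = (-12 + 4*(-5/2)*2) - 644 = (-12 - 20) - 644 = -32 - 644 = -676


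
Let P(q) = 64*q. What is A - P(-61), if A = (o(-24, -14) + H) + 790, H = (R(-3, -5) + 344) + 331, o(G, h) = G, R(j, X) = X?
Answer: 5340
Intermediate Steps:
H = 670 (H = (-5 + 344) + 331 = 339 + 331 = 670)
A = 1436 (A = (-24 + 670) + 790 = 646 + 790 = 1436)
A - P(-61) = 1436 - 64*(-61) = 1436 - 1*(-3904) = 1436 + 3904 = 5340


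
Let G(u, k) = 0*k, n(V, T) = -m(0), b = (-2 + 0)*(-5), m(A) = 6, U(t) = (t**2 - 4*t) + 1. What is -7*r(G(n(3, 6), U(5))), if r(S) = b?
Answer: -70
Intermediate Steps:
U(t) = 1 + t**2 - 4*t
b = 10 (b = -2*(-5) = 10)
n(V, T) = -6 (n(V, T) = -1*6 = -6)
G(u, k) = 0
r(S) = 10
-7*r(G(n(3, 6), U(5))) = -7*10 = -70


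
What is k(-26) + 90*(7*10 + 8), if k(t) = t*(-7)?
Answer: 7202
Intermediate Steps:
k(t) = -7*t
k(-26) + 90*(7*10 + 8) = -7*(-26) + 90*(7*10 + 8) = 182 + 90*(70 + 8) = 182 + 90*78 = 182 + 7020 = 7202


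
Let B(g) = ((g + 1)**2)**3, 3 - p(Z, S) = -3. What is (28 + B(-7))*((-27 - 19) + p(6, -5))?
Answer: -1867360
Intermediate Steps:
p(Z, S) = 6 (p(Z, S) = 3 - 1*(-3) = 3 + 3 = 6)
B(g) = (1 + g)**6 (B(g) = ((1 + g)**2)**3 = (1 + g)**6)
(28 + B(-7))*((-27 - 19) + p(6, -5)) = (28 + (1 - 7)**6)*((-27 - 19) + 6) = (28 + (-6)**6)*(-46 + 6) = (28 + 46656)*(-40) = 46684*(-40) = -1867360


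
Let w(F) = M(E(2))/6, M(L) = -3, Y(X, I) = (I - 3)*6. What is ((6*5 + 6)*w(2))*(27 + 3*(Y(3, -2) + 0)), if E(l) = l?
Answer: 1134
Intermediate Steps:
Y(X, I) = -18 + 6*I (Y(X, I) = (-3 + I)*6 = -18 + 6*I)
w(F) = -½ (w(F) = -3/6 = -3*⅙ = -½)
((6*5 + 6)*w(2))*(27 + 3*(Y(3, -2) + 0)) = ((6*5 + 6)*(-½))*(27 + 3*((-18 + 6*(-2)) + 0)) = ((30 + 6)*(-½))*(27 + 3*((-18 - 12) + 0)) = (36*(-½))*(27 + 3*(-30 + 0)) = -18*(27 + 3*(-30)) = -18*(27 - 90) = -18*(-63) = 1134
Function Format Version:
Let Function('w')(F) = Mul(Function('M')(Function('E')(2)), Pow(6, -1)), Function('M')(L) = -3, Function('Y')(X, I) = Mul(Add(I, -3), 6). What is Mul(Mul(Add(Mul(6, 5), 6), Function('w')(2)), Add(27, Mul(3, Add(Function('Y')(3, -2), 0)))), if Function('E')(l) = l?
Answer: 1134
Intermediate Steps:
Function('Y')(X, I) = Add(-18, Mul(6, I)) (Function('Y')(X, I) = Mul(Add(-3, I), 6) = Add(-18, Mul(6, I)))
Function('w')(F) = Rational(-1, 2) (Function('w')(F) = Mul(-3, Pow(6, -1)) = Mul(-3, Rational(1, 6)) = Rational(-1, 2))
Mul(Mul(Add(Mul(6, 5), 6), Function('w')(2)), Add(27, Mul(3, Add(Function('Y')(3, -2), 0)))) = Mul(Mul(Add(Mul(6, 5), 6), Rational(-1, 2)), Add(27, Mul(3, Add(Add(-18, Mul(6, -2)), 0)))) = Mul(Mul(Add(30, 6), Rational(-1, 2)), Add(27, Mul(3, Add(Add(-18, -12), 0)))) = Mul(Mul(36, Rational(-1, 2)), Add(27, Mul(3, Add(-30, 0)))) = Mul(-18, Add(27, Mul(3, -30))) = Mul(-18, Add(27, -90)) = Mul(-18, -63) = 1134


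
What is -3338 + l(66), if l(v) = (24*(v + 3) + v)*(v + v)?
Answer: 223966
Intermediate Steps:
l(v) = 2*v*(72 + 25*v) (l(v) = (24*(3 + v) + v)*(2*v) = ((72 + 24*v) + v)*(2*v) = (72 + 25*v)*(2*v) = 2*v*(72 + 25*v))
-3338 + l(66) = -3338 + 2*66*(72 + 25*66) = -3338 + 2*66*(72 + 1650) = -3338 + 2*66*1722 = -3338 + 227304 = 223966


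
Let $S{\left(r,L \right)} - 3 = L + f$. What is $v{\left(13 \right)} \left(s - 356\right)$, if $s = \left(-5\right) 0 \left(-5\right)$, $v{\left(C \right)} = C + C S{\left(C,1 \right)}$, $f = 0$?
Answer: $-23140$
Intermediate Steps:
$S{\left(r,L \right)} = 3 + L$ ($S{\left(r,L \right)} = 3 + \left(L + 0\right) = 3 + L$)
$v{\left(C \right)} = 5 C$ ($v{\left(C \right)} = C + C \left(3 + 1\right) = C + C 4 = C + 4 C = 5 C$)
$s = 0$ ($s = 0 \left(-5\right) = 0$)
$v{\left(13 \right)} \left(s - 356\right) = 5 \cdot 13 \left(0 - 356\right) = 65 \left(-356\right) = -23140$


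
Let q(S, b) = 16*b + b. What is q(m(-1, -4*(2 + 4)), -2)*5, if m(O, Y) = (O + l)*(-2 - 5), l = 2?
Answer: -170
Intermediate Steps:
m(O, Y) = -14 - 7*O (m(O, Y) = (O + 2)*(-2 - 5) = (2 + O)*(-7) = -14 - 7*O)
q(S, b) = 17*b
q(m(-1, -4*(2 + 4)), -2)*5 = (17*(-2))*5 = -34*5 = -170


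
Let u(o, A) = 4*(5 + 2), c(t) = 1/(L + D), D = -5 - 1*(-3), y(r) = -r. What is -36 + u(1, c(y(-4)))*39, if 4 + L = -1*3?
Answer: 1056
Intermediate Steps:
D = -2 (D = -5 + 3 = -2)
L = -7 (L = -4 - 1*3 = -4 - 3 = -7)
c(t) = -⅑ (c(t) = 1/(-7 - 2) = 1/(-9) = -⅑)
u(o, A) = 28 (u(o, A) = 4*7 = 28)
-36 + u(1, c(y(-4)))*39 = -36 + 28*39 = -36 + 1092 = 1056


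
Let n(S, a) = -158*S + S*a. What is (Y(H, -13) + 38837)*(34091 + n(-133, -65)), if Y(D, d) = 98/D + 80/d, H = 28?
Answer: 32183964375/13 ≈ 2.4757e+9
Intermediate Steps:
Y(D, d) = 80/d + 98/D
(Y(H, -13) + 38837)*(34091 + n(-133, -65)) = ((80/(-13) + 98/28) + 38837)*(34091 - 133*(-158 - 65)) = ((80*(-1/13) + 98*(1/28)) + 38837)*(34091 - 133*(-223)) = ((-80/13 + 7/2) + 38837)*(34091 + 29659) = (-69/26 + 38837)*63750 = (1009693/26)*63750 = 32183964375/13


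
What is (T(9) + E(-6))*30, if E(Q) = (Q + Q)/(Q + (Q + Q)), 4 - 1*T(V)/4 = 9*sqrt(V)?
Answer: -2740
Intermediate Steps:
T(V) = 16 - 36*sqrt(V)
E(Q) = 2/3 (E(Q) = (2*Q)/(Q + 2*Q) = (2*Q)/((3*Q)) = (2*Q)*(1/(3*Q)) = 2/3)
(T(9) + E(-6))*30 = ((16 - 36*sqrt(9)) + 2/3)*30 = ((16 - 36*3) + 2/3)*30 = ((16 - 108) + 2/3)*30 = (-92 + 2/3)*30 = -274/3*30 = -2740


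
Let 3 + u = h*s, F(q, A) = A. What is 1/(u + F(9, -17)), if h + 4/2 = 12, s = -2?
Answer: -1/40 ≈ -0.025000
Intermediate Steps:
h = 10 (h = -2 + 12 = 10)
u = -23 (u = -3 + 10*(-2) = -3 - 20 = -23)
1/(u + F(9, -17)) = 1/(-23 - 17) = 1/(-40) = -1/40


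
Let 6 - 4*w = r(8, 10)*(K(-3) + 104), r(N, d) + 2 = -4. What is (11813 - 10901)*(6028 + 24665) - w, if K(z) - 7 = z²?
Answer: 55983669/2 ≈ 2.7992e+7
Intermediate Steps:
K(z) = 7 + z²
r(N, d) = -6 (r(N, d) = -2 - 4 = -6)
w = 363/2 (w = 3/2 - (-3)*((7 + (-3)²) + 104)/2 = 3/2 - (-3)*((7 + 9) + 104)/2 = 3/2 - (-3)*(16 + 104)/2 = 3/2 - (-3)*120/2 = 3/2 - ¼*(-720) = 3/2 + 180 = 363/2 ≈ 181.50)
(11813 - 10901)*(6028 + 24665) - w = (11813 - 10901)*(6028 + 24665) - 1*363/2 = 912*30693 - 363/2 = 27992016 - 363/2 = 55983669/2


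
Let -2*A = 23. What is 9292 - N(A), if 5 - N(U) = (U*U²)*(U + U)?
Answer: 354137/8 ≈ 44267.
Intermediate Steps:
A = -23/2 (A = -½*23 = -23/2 ≈ -11.500)
N(U) = 5 - 2*U⁴ (N(U) = 5 - U*U²*(U + U) = 5 - U³*2*U = 5 - 2*U⁴)
9292 - N(A) = 9292 - (5 - 2*(-23/2)⁴) = 9292 - (5 - 2*279841/16) = 9292 - (5 - 279841/8) = 9292 - 1*(-279801/8) = 9292 + 279801/8 = 354137/8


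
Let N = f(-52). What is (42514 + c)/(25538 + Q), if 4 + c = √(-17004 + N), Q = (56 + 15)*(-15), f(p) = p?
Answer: 42510/24473 + 4*I*√1066/24473 ≈ 1.737 + 0.0053364*I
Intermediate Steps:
Q = -1065 (Q = 71*(-15) = -1065)
N = -52
c = -4 + 4*I*√1066 (c = -4 + √(-17004 - 52) = -4 + √(-17056) = -4 + 4*I*√1066 ≈ -4.0 + 130.6*I)
(42514 + c)/(25538 + Q) = (42514 + (-4 + 4*I*√1066))/(25538 - 1065) = (42510 + 4*I*√1066)/24473 = (42510 + 4*I*√1066)*(1/24473) = 42510/24473 + 4*I*√1066/24473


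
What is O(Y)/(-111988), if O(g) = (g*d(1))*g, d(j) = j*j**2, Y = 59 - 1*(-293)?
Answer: -30976/27997 ≈ -1.1064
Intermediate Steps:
Y = 352 (Y = 59 + 293 = 352)
d(j) = j**3
O(g) = g**2 (O(g) = (g*1**3)*g = (g*1)*g = g*g = g**2)
O(Y)/(-111988) = 352**2/(-111988) = 123904*(-1/111988) = -30976/27997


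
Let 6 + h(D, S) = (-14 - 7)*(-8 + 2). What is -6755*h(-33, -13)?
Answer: -810600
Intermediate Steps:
h(D, S) = 120 (h(D, S) = -6 + (-14 - 7)*(-8 + 2) = -6 - 21*(-6) = -6 + 126 = 120)
-6755*h(-33, -13) = -6755*120 = -810600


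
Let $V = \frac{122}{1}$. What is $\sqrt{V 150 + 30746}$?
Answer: $\sqrt{49046} \approx 221.46$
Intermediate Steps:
$V = 122$ ($V = 122 \cdot 1 = 122$)
$\sqrt{V 150 + 30746} = \sqrt{122 \cdot 150 + 30746} = \sqrt{18300 + 30746} = \sqrt{49046}$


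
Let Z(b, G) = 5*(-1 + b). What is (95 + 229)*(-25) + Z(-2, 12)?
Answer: -8115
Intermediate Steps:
Z(b, G) = -5 + 5*b
(95 + 229)*(-25) + Z(-2, 12) = (95 + 229)*(-25) + (-5 + 5*(-2)) = 324*(-25) + (-5 - 10) = -8100 - 15 = -8115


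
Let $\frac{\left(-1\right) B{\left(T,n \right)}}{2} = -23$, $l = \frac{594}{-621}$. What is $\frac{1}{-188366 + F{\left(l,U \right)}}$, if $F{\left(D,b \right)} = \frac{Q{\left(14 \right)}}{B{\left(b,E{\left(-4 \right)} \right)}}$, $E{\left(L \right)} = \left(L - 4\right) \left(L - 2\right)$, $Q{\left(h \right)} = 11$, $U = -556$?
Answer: $- \frac{46}{8664825} \approx -5.3088 \cdot 10^{-6}$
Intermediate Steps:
$l = - \frac{22}{23}$ ($l = 594 \left(- \frac{1}{621}\right) = - \frac{22}{23} \approx -0.95652$)
$E{\left(L \right)} = \left(-4 + L\right) \left(-2 + L\right)$
$B{\left(T,n \right)} = 46$ ($B{\left(T,n \right)} = \left(-2\right) \left(-23\right) = 46$)
$F{\left(D,b \right)} = \frac{11}{46}$
$\frac{1}{-188366 + F{\left(l,U \right)}} = \frac{1}{-188366 + \frac{11}{46}} = \frac{1}{- \frac{8664825}{46}} = - \frac{46}{8664825}$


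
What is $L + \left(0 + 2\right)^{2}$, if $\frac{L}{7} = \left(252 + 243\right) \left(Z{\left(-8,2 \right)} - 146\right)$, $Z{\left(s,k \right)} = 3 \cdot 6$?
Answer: $-443516$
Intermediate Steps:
$Z{\left(s,k \right)} = 18$
$L = -443520$ ($L = 7 \left(252 + 243\right) \left(18 - 146\right) = 7 \cdot 495 \left(-128\right) = 7 \left(-63360\right) = -443520$)
$L + \left(0 + 2\right)^{2} = -443520 + \left(0 + 2\right)^{2} = -443520 + 2^{2} = -443520 + 4 = -443516$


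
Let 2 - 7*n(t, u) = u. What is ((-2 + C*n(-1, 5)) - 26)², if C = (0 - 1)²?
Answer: 39601/49 ≈ 808.18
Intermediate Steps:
n(t, u) = 2/7 - u/7
C = 1 (C = (-1)² = 1)
((-2 + C*n(-1, 5)) - 26)² = ((-2 + 1*(2/7 - ⅐*5)) - 26)² = ((-2 + 1*(2/7 - 5/7)) - 26)² = ((-2 + 1*(-3/7)) - 26)² = ((-2 - 3/7) - 26)² = (-17/7 - 26)² = (-199/7)² = 39601/49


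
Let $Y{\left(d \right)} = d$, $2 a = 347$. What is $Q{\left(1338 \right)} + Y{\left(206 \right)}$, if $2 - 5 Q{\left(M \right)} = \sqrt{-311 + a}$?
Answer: $\frac{1032}{5} - \frac{i \sqrt{22}}{2} \approx 206.4 - 2.3452 i$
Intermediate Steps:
$a = \frac{347}{2}$ ($a = \frac{1}{2} \cdot 347 = \frac{347}{2} \approx 173.5$)
$Q{\left(M \right)} = \frac{2}{5} - \frac{i \sqrt{22}}{2}$ ($Q{\left(M \right)} = \frac{2}{5} - \frac{\sqrt{-311 + \frac{347}{2}}}{5} = \frac{2}{5} - \frac{\sqrt{- \frac{275}{2}}}{5} = \frac{2}{5} - \frac{\frac{5}{2} i \sqrt{22}}{5} = \frac{2}{5} - \frac{i \sqrt{22}}{2}$)
$Q{\left(1338 \right)} + Y{\left(206 \right)} = \left(\frac{2}{5} - \frac{i \sqrt{22}}{2}\right) + 206 = \frac{1032}{5} - \frac{i \sqrt{22}}{2}$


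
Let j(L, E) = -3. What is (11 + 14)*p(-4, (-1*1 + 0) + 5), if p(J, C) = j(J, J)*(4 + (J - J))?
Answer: -300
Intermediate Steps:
p(J, C) = -12 (p(J, C) = -3*(4 + (J - J)) = -3*(4 + 0) = -3*4 = -12)
(11 + 14)*p(-4, (-1*1 + 0) + 5) = (11 + 14)*(-12) = 25*(-12) = -300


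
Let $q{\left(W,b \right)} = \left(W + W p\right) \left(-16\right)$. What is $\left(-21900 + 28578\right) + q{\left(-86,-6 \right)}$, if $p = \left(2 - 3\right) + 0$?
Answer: $6678$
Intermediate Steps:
$p = -1$ ($p = -1 + 0 = -1$)
$q{\left(W,b \right)} = 0$ ($q{\left(W,b \right)} = \left(W + W \left(-1\right)\right) \left(-16\right) = \left(W - W\right) \left(-16\right) = 0 \left(-16\right) = 0$)
$\left(-21900 + 28578\right) + q{\left(-86,-6 \right)} = \left(-21900 + 28578\right) + 0 = 6678 + 0 = 6678$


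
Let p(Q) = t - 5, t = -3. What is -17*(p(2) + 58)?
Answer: -850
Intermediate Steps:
p(Q) = -8 (p(Q) = -3 - 5 = -8)
-17*(p(2) + 58) = -17*(-8 + 58) = -17*50 = -850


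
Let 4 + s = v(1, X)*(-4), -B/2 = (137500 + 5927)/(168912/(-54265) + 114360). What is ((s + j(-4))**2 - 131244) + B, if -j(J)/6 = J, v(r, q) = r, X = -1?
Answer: -135478603190409/1034262748 ≈ -1.3099e+5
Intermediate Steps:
B = -2594355385/1034262748 (B = -2*(137500 + 5927)/(168912/(-54265) + 114360) = -286854/(168912*(-1/54265) + 114360) = -286854/(-168912/54265 + 114360) = -286854/6205576488/54265 = -286854*54265/6205576488 = -2*2594355385/2068525496 = -2594355385/1034262748 ≈ -2.5084)
j(J) = -6*J
s = -8 (s = -4 + 1*(-4) = -4 - 4 = -8)
((s + j(-4))**2 - 131244) + B = ((-8 - 6*(-4))**2 - 131244) - 2594355385/1034262748 = ((-8 + 24)**2 - 131244) - 2594355385/1034262748 = (16**2 - 131244) - 2594355385/1034262748 = (256 - 131244) - 2594355385/1034262748 = -130988 - 2594355385/1034262748 = -135478603190409/1034262748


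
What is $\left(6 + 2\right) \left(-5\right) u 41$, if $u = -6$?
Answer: $9840$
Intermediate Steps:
$\left(6 + 2\right) \left(-5\right) u 41 = \left(6 + 2\right) \left(-5\right) \left(-6\right) 41 = 8 \left(-5\right) \left(-6\right) 41 = \left(-40\right) \left(-6\right) 41 = 240 \cdot 41 = 9840$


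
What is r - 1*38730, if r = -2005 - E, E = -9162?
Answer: -31573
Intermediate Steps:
r = 7157 (r = -2005 - 1*(-9162) = -2005 + 9162 = 7157)
r - 1*38730 = 7157 - 1*38730 = 7157 - 38730 = -31573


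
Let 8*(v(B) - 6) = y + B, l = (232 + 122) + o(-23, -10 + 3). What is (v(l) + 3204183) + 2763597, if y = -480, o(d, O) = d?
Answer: 47742139/8 ≈ 5.9678e+6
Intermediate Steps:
l = 331 (l = (232 + 122) - 23 = 354 - 23 = 331)
v(B) = -54 + B/8 (v(B) = 6 + (-480 + B)/8 = 6 + (-60 + B/8) = -54 + B/8)
(v(l) + 3204183) + 2763597 = ((-54 + (⅛)*331) + 3204183) + 2763597 = ((-54 + 331/8) + 3204183) + 2763597 = (-101/8 + 3204183) + 2763597 = 25633363/8 + 2763597 = 47742139/8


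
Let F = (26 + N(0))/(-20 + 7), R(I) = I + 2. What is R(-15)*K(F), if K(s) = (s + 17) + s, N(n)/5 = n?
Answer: -169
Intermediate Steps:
R(I) = 2 + I
N(n) = 5*n
F = -2 (F = (26 + 5*0)/(-20 + 7) = (26 + 0)/(-13) = 26*(-1/13) = -2)
K(s) = 17 + 2*s (K(s) = (17 + s) + s = 17 + 2*s)
R(-15)*K(F) = (2 - 15)*(17 + 2*(-2)) = -13*(17 - 4) = -13*13 = -169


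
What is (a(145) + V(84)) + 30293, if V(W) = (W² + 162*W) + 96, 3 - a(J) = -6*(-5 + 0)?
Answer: 51026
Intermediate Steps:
a(J) = -27 (a(J) = 3 - (-6)*(-5 + 0) = 3 - (-6)*(-5) = 3 - 1*30 = 3 - 30 = -27)
V(W) = 96 + W² + 162*W
(a(145) + V(84)) + 30293 = (-27 + (96 + 84² + 162*84)) + 30293 = (-27 + (96 + 7056 + 13608)) + 30293 = (-27 + 20760) + 30293 = 20733 + 30293 = 51026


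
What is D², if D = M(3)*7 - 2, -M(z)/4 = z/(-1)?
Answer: 6724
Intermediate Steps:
M(z) = 4*z (M(z) = -4*z/(-1) = -4*z*(-1) = -(-4)*z = 4*z)
D = 82 (D = (4*3)*7 - 2 = 12*7 - 2 = 84 - 2 = 82)
D² = 82² = 6724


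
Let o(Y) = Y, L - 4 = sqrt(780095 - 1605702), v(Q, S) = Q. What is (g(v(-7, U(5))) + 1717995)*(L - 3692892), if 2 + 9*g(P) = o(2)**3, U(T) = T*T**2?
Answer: -19033096744456/3 + 97925753*I*sqrt(2287)/3 ≈ -6.3444e+12 + 1.561e+9*I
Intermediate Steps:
U(T) = T**3
L = 4 + 19*I*sqrt(2287) (L = 4 + sqrt(780095 - 1605702) = 4 + sqrt(-825607) = 4 + 19*I*sqrt(2287) ≈ 4.0 + 908.63*I)
g(P) = 2/3 (g(P) = -2/9 + (1/9)*2**3 = -2/9 + (1/9)*8 = -2/9 + 8/9 = 2/3)
(g(v(-7, U(5))) + 1717995)*(L - 3692892) = (2/3 + 1717995)*((4 + 19*I*sqrt(2287)) - 3692892) = 5153987*(-3692888 + 19*I*sqrt(2287))/3 = -19033096744456/3 + 97925753*I*sqrt(2287)/3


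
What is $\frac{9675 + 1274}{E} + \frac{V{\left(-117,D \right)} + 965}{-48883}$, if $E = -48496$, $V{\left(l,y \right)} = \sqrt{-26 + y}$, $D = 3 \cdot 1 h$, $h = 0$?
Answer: $- \frac{582018607}{2370629968} - \frac{i \sqrt{26}}{48883} \approx -0.24551 - 0.00010431 i$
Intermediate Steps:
$D = 0$ ($D = 3 \cdot 1 \cdot 0 = 3 \cdot 0 = 0$)
$\frac{9675 + 1274}{E} + \frac{V{\left(-117,D \right)} + 965}{-48883} = \frac{9675 + 1274}{-48496} + \frac{\sqrt{-26 + 0} + 965}{-48883} = 10949 \left(- \frac{1}{48496}\right) + \left(\sqrt{-26} + 965\right) \left(- \frac{1}{48883}\right) = - \frac{10949}{48496} + \left(i \sqrt{26} + 965\right) \left(- \frac{1}{48883}\right) = - \frac{10949}{48496} + \left(965 + i \sqrt{26}\right) \left(- \frac{1}{48883}\right) = - \frac{10949}{48496} - \left(\frac{965}{48883} + \frac{i \sqrt{26}}{48883}\right) = - \frac{582018607}{2370629968} - \frac{i \sqrt{26}}{48883}$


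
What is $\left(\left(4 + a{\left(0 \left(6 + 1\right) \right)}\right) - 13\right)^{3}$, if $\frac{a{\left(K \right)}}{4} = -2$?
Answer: $-4913$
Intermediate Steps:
$a{\left(K \right)} = -8$ ($a{\left(K \right)} = 4 \left(-2\right) = -8$)
$\left(\left(4 + a{\left(0 \left(6 + 1\right) \right)}\right) - 13\right)^{3} = \left(\left(4 - 8\right) - 13\right)^{3} = \left(-4 - 13\right)^{3} = \left(-17\right)^{3} = -4913$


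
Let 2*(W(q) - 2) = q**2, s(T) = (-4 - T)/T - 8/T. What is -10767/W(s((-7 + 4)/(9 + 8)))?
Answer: -21534/4493 ≈ -4.7928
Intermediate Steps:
s(T) = -8/T + (-4 - T)/T (s(T) = (-4 - T)/T - 8/T = -8/T + (-4 - T)/T)
W(q) = 2 + q**2/2
-10767/W(s((-7 + 4)/(9 + 8))) = -10767/(2 + ((-12 - (-7 + 4)/(9 + 8))/(((-7 + 4)/(9 + 8))))**2/2) = -10767/(2 + ((-12 - (-3)/17)/((-3/17)))**2/2) = -10767/(2 + ((-12 - (-3)/17)/((-3*1/17)))**2/2) = -10767/(2 + ((-12 - 1*(-3/17))/(-3/17))**2/2) = -10767/(2 + (-17*(-12 + 3/17)/3)**2/2) = -10767/(2 + (-17/3*(-201/17))**2/2) = -10767/(2 + (1/2)*67**2) = -10767/(2 + (1/2)*4489) = -10767/(2 + 4489/2) = -10767/4493/2 = -10767*2/4493 = -21534/4493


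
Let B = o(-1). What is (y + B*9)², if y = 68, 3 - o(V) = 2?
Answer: 5929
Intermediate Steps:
o(V) = 1 (o(V) = 3 - 1*2 = 3 - 2 = 1)
B = 1
(y + B*9)² = (68 + 1*9)² = (68 + 9)² = 77² = 5929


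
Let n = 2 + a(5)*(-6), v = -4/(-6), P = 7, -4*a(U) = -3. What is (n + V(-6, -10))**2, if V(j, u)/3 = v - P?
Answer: 1849/4 ≈ 462.25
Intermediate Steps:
a(U) = 3/4 (a(U) = -1/4*(-3) = 3/4)
v = 2/3 (v = -4*(-1/6) = 2/3 ≈ 0.66667)
n = -5/2 (n = 2 + (3/4)*(-6) = 2 - 9/2 = -5/2 ≈ -2.5000)
V(j, u) = -19 (V(j, u) = 3*(2/3 - 1*7) = 3*(2/3 - 7) = 3*(-19/3) = -19)
(n + V(-6, -10))**2 = (-5/2 - 19)**2 = (-43/2)**2 = 1849/4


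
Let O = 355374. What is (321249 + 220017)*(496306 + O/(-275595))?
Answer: 24677958184085712/91865 ≈ 2.6863e+11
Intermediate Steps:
(321249 + 220017)*(496306 + O/(-275595)) = (321249 + 220017)*(496306 + 355374/(-275595)) = 541266*(496306 + 355374*(-1/275595)) = 541266*(496306 - 118458/91865) = 541266*(45593032232/91865) = 24677958184085712/91865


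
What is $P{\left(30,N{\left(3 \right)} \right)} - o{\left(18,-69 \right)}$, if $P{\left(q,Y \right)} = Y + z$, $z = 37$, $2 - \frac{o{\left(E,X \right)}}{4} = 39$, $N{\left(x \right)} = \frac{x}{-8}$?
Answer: $\frac{1477}{8} \approx 184.63$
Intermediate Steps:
$N{\left(x \right)} = - \frac{x}{8}$ ($N{\left(x \right)} = x \left(- \frac{1}{8}\right) = - \frac{x}{8}$)
$o{\left(E,X \right)} = -148$ ($o{\left(E,X \right)} = 8 - 156 = -148$)
$P{\left(q,Y \right)} = 37 + Y$ ($P{\left(q,Y \right)} = Y + 37 = 37 + Y$)
$P{\left(30,N{\left(3 \right)} \right)} - o{\left(18,-69 \right)} = \left(37 - \frac{3}{8}\right) - -148 = \left(37 - \frac{3}{8}\right) + 148 = \frac{293}{8} + 148 = \frac{1477}{8}$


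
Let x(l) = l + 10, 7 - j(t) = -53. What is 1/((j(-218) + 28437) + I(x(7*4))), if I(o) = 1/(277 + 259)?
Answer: 536/15274393 ≈ 3.5091e-5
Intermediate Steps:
j(t) = 60 (j(t) = 7 - 1*(-53) = 7 + 53 = 60)
x(l) = 10 + l
I(o) = 1/536
1/((j(-218) + 28437) + I(x(7*4))) = 1/((60 + 28437) + 1/536) = 1/(28497 + 1/536) = 1/(15274393/536) = 536/15274393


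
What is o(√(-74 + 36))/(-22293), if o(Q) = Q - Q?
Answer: 0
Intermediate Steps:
o(Q) = 0
o(√(-74 + 36))/(-22293) = 0/(-22293) = 0*(-1/22293) = 0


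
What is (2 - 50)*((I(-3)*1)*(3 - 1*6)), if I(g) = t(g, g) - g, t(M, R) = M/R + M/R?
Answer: 720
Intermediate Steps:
t(M, R) = 2*M/R
I(g) = 2 - g (I(g) = 2*g/g - g = 2 - g)
(2 - 50)*((I(-3)*1)*(3 - 1*6)) = (2 - 50)*(((2 - 1*(-3))*1)*(3 - 1*6)) = -48*(2 + 3)*1*(3 - 6) = -48*5*1*(-3) = -240*(-3) = -48*(-15) = 720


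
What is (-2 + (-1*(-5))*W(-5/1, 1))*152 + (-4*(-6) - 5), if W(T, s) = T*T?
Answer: 18715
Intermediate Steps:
W(T, s) = T²
(-2 + (-1*(-5))*W(-5/1, 1))*152 + (-4*(-6) - 5) = (-2 + (-1*(-5))*(-5/1)²)*152 + (-4*(-6) - 5) = (-2 + 5*(-5*1)²)*152 + (24 - 5) = (-2 + 5*(-5)²)*152 + 19 = (-2 + 5*25)*152 + 19 = (-2 + 125)*152 + 19 = 123*152 + 19 = 18696 + 19 = 18715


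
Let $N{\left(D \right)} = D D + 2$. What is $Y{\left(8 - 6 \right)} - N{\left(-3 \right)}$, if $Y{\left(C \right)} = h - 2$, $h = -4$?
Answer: $-17$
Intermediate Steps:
$N{\left(D \right)} = 2 + D^{2}$ ($N{\left(D \right)} = D^{2} + 2 = 2 + D^{2}$)
$Y{\left(C \right)} = -6$ ($Y{\left(C \right)} = -4 - 2 = -6$)
$Y{\left(8 - 6 \right)} - N{\left(-3 \right)} = -6 - \left(2 + \left(-3\right)^{2}\right) = -6 - \left(2 + 9\right) = -6 - 11 = -17$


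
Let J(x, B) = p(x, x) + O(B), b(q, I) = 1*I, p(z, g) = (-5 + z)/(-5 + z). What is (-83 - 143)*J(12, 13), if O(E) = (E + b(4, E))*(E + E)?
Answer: -153002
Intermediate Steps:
p(z, g) = 1
b(q, I) = I
O(E) = 4*E**2 (O(E) = (E + E)*(E + E) = (2*E)*(2*E) = 4*E**2)
J(x, B) = 1 + 4*B**2
(-83 - 143)*J(12, 13) = (-83 - 143)*(1 + 4*13**2) = -226*(1 + 4*169) = -226*(1 + 676) = -226*677 = -153002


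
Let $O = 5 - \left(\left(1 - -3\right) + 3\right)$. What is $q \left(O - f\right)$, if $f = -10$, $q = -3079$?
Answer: $-24632$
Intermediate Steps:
$O = -2$ ($O = 5 - \left(\left(1 + 3\right) + 3\right) = 5 - \left(4 + 3\right) = 5 - 7 = -2$)
$q \left(O - f\right) = - 3079 \left(-2 - -10\right) = - 3079 \left(-2 + 10\right) = \left(-3079\right) 8 = -24632$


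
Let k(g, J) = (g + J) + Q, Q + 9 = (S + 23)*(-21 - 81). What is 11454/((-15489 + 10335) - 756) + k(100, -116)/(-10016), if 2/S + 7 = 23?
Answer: -67090201/39463040 ≈ -1.7001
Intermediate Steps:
S = 1/8 (S = 2/(-7 + 23) = 2/16 = 2*(1/16) = 1/8 ≈ 0.12500)
Q = -9471/4 (Q = -9 + (1/8 + 23)*(-21 - 81) = -9 + (185/8)*(-102) = -9 - 9435/4 = -9471/4 ≈ -2367.8)
k(g, J) = -9471/4 + J + g (k(g, J) = (g + J) - 9471/4 = (J + g) - 9471/4 = -9471/4 + J + g)
11454/((-15489 + 10335) - 756) + k(100, -116)/(-10016) = 11454/((-15489 + 10335) - 756) + (-9471/4 - 116 + 100)/(-10016) = 11454/(-5154 - 756) - 9535/4*(-1/10016) = 11454/(-5910) + 9535/40064 = 11454*(-1/5910) + 9535/40064 = -1909/985 + 9535/40064 = -67090201/39463040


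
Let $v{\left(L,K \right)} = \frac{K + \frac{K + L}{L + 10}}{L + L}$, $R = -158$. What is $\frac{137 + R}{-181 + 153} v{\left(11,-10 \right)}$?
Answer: $- \frac{19}{56} \approx -0.33929$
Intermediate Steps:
$v{\left(L,K \right)} = \frac{K + \frac{K + L}{10 + L}}{2 L}$
$\frac{137 + R}{-181 + 153} v{\left(11,-10 \right)} = \frac{137 - 158}{-181 + 153} \frac{11 + 11 \left(-10\right) - 110}{2 \cdot 11 \left(10 + 11\right)} = - \frac{21}{-28} \cdot \frac{1}{2} \cdot \frac{1}{11} \cdot \frac{1}{21} \left(11 - 110 - 110\right) = \left(-21\right) \left(- \frac{1}{28}\right) \frac{1}{2} \cdot \frac{1}{11} \cdot \frac{1}{21} \left(-209\right) = \frac{3}{4} \left(- \frac{19}{42}\right) = - \frac{19}{56}$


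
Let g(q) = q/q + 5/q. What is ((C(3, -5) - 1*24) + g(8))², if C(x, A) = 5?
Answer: 19321/64 ≈ 301.89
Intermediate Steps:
g(q) = 1 + 5/q
((C(3, -5) - 1*24) + g(8))² = ((5 - 1*24) + (5 + 8)/8)² = ((5 - 24) + (⅛)*13)² = (-19 + 13/8)² = (-139/8)² = 19321/64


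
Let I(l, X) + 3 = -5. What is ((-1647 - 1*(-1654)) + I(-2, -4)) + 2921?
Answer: 2920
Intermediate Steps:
I(l, X) = -8 (I(l, X) = -3 - 5 = -8)
((-1647 - 1*(-1654)) + I(-2, -4)) + 2921 = ((-1647 - 1*(-1654)) - 8) + 2921 = ((-1647 + 1654) - 8) + 2921 = (7 - 8) + 2921 = -1 + 2921 = 2920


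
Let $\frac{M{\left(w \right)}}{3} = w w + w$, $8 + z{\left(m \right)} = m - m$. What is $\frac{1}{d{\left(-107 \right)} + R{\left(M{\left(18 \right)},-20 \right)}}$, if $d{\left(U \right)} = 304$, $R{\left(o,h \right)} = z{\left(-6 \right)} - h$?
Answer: $\frac{1}{316} \approx 0.0031646$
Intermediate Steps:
$z{\left(m \right)} = -8$ ($z{\left(m \right)} = -8 + \left(m - m\right) = -8 + 0 = -8$)
$M{\left(w \right)} = 3 w + 3 w^{2}$ ($M{\left(w \right)} = 3 \left(w w + w\right) = 3 \left(w^{2} + w\right) = 3 \left(w + w^{2}\right) = 3 w + 3 w^{2}$)
$R{\left(o,h \right)} = -8 - h$
$\frac{1}{d{\left(-107 \right)} + R{\left(M{\left(18 \right)},-20 \right)}} = \frac{1}{304 - -12} = \frac{1}{304 + \left(-8 + 20\right)} = \frac{1}{304 + 12} = \frac{1}{316}$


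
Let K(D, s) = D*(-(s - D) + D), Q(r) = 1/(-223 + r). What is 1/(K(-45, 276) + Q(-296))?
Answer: 519/8547929 ≈ 6.0716e-5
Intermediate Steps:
K(D, s) = D*(-s + 2*D) (K(D, s) = D*((D - s) + D) = D*(-s + 2*D))
1/(K(-45, 276) + Q(-296)) = 1/(-45*(-1*276 + 2*(-45)) + 1/(-223 - 296)) = 1/(-45*(-276 - 90) + 1/(-519)) = 1/(-45*(-366) - 1/519) = 1/(16470 - 1/519) = 1/(8547929/519) = 519/8547929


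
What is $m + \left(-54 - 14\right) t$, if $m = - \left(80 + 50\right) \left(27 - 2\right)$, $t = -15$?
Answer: $-2230$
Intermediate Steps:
$m = -3250$ ($m = - 130 \cdot 25 = \left(-1\right) 3250 = -3250$)
$m + \left(-54 - 14\right) t = -3250 + \left(-54 - 14\right) \left(-15\right) = -3250 - -1020 = -3250 + 1020 = -2230$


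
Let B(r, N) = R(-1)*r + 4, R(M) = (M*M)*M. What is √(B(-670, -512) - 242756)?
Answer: 3*I*√26898 ≈ 492.02*I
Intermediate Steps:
R(M) = M³ (R(M) = M²*M = M³)
B(r, N) = 4 - r (B(r, N) = (-1)³*r + 4 = -r + 4 = 4 - r)
√(B(-670, -512) - 242756) = √((4 - 1*(-670)) - 242756) = √((4 + 670) - 242756) = √(674 - 242756) = √(-242082) = 3*I*√26898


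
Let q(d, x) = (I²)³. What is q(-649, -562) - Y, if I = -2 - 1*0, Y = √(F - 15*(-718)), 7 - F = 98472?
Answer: 64 - I*√87695 ≈ 64.0 - 296.13*I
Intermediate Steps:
F = -98465 (F = 7 - 1*98472 = 7 - 98472 = -98465)
Y = I*√87695 (Y = √(-98465 - 15*(-718)) = √(-98465 + 10770) = √(-87695) = I*√87695 ≈ 296.13*I)
I = -2 (I = -2 + 0 = -2)
q(d, x) = 64 (q(d, x) = ((-2)²)³ = 4³ = 64)
q(-649, -562) - Y = 64 - I*√87695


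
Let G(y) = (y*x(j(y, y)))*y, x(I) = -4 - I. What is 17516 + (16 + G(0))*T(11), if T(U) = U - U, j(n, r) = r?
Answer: 17516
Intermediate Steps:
T(U) = 0
G(y) = y²*(-4 - y) (G(y) = (y*(-4 - y))*y = y²*(-4 - y))
17516 + (16 + G(0))*T(11) = 17516 + (16 + 0²*(-4 - 1*0))*0 = 17516 + (16 + 0*(-4 + 0))*0 = 17516 + (16 + 0*(-4))*0 = 17516 + (16 + 0)*0 = 17516 + 16*0 = 17516 + 0 = 17516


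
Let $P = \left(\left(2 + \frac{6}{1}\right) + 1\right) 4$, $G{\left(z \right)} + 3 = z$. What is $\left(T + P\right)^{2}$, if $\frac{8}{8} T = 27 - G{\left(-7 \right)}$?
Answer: $5329$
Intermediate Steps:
$G{\left(z \right)} = -3 + z$
$P = 36$ ($P = \left(\left(2 + 6 \cdot 1\right) + 1\right) 4 = \left(\left(2 + 6\right) + 1\right) 4 = \left(8 + 1\right) 4 = 9 \cdot 4 = 36$)
$T = 37$ ($T = 27 - \left(-3 - 7\right) = 27 - -10 = 27 + 10 = 37$)
$\left(T + P\right)^{2} = \left(37 + 36\right)^{2} = 73^{2} = 5329$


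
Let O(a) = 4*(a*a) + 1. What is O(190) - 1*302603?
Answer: -158202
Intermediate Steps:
O(a) = 1 + 4*a**2 (O(a) = 4*a**2 + 1 = 1 + 4*a**2)
O(190) - 1*302603 = (1 + 4*190**2) - 1*302603 = (1 + 4*36100) - 302603 = (1 + 144400) - 302603 = 144401 - 302603 = -158202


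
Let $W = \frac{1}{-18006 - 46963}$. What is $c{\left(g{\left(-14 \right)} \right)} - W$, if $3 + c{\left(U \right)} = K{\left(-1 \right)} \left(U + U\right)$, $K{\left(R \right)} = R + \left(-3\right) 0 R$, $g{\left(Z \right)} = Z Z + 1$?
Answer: $- \frac{25792692}{64969} \approx -397.0$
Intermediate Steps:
$g{\left(Z \right)} = 1 + Z^{2}$ ($g{\left(Z \right)} = Z^{2} + 1 = 1 + Z^{2}$)
$W = - \frac{1}{64969}$ ($W = \frac{1}{-64969} = - \frac{1}{64969} \approx -1.5392 \cdot 10^{-5}$)
$K{\left(R \right)} = R$ ($K{\left(R \right)} = R + 0 R = R + 0 = R$)
$c{\left(U \right)} = -3 - 2 U$ ($c{\left(U \right)} = -3 - \left(U + U\right) = -3 - 2 U$)
$c{\left(g{\left(-14 \right)} \right)} - W = \left(-3 - 2 \left(1 + \left(-14\right)^{2}\right)\right) - - \frac{1}{64969} = \left(-3 - 2 \left(1 + 196\right)\right) + \frac{1}{64969} = \left(-3 - 394\right) + \frac{1}{64969} = -397 + \frac{1}{64969} = - \frac{25792692}{64969}$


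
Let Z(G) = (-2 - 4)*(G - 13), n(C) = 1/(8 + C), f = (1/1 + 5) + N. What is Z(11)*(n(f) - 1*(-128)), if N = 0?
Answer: 10758/7 ≈ 1536.9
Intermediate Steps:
f = 6 (f = (1/1 + 5) + 0 = (1 + 5) + 0 = 6 + 0 = 6)
Z(G) = 78 - 6*G (Z(G) = -6*(-13 + G) = 78 - 6*G)
Z(11)*(n(f) - 1*(-128)) = (78 - 6*11)*(1/(8 + 6) - 1*(-128)) = (78 - 66)*(1/14 + 128) = 12*(1/14 + 128) = 12*(1793/14) = 10758/7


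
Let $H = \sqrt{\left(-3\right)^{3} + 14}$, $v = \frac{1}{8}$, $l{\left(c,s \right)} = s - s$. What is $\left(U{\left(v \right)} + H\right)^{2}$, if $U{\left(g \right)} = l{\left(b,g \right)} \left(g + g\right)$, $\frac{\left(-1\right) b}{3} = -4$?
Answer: $-13$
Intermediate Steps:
$b = 12$ ($b = \left(-3\right) \left(-4\right) = 12$)
$l{\left(c,s \right)} = 0$
$v = \frac{1}{8} \approx 0.125$
$H = i \sqrt{13}$ ($H = \sqrt{-27 + 14} = \sqrt{-13} = i \sqrt{13} \approx 3.6056 i$)
$U{\left(g \right)} = 0$ ($U{\left(g \right)} = 0 \left(g + g\right) = 0 \cdot 2 g = 0$)
$\left(U{\left(v \right)} + H\right)^{2} = \left(0 + i \sqrt{13}\right)^{2} = \left(i \sqrt{13}\right)^{2} = -13$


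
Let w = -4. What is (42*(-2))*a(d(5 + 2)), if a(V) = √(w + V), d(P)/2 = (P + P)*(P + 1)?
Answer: -168*√55 ≈ -1245.9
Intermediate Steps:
d(P) = 4*P*(1 + P) (d(P) = 2*((P + P)*(P + 1)) = 2*((2*P)*(1 + P)) = 2*(2*P*(1 + P)) = 4*P*(1 + P))
a(V) = √(-4 + V)
(42*(-2))*a(d(5 + 2)) = (42*(-2))*√(-4 + 4*(5 + 2)*(1 + (5 + 2))) = -84*√(-4 + 4*7*(1 + 7)) = -84*√(-4 + 4*7*8) = -84*√(-4 + 224) = -168*√55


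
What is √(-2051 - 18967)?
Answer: I*√21018 ≈ 144.98*I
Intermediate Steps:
√(-2051 - 18967) = √(-21018) = I*√21018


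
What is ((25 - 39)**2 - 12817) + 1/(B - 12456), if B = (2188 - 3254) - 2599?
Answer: -203463142/16121 ≈ -12621.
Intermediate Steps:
B = -3665 (B = -1066 - 2599 = -3665)
((25 - 39)**2 - 12817) + 1/(B - 12456) = ((25 - 39)**2 - 12817) + 1/(-3665 - 12456) = ((-14)**2 - 12817) + 1/(-16121) = (196 - 12817) - 1/16121 = -12621 - 1/16121 = -203463142/16121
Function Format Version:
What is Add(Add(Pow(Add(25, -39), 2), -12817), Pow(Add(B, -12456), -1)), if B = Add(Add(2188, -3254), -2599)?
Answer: Rational(-203463142, 16121) ≈ -12621.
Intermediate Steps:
B = -3665 (B = Add(-1066, -2599) = -3665)
Add(Add(Pow(Add(25, -39), 2), -12817), Pow(Add(B, -12456), -1)) = Add(Add(Pow(Add(25, -39), 2), -12817), Pow(Add(-3665, -12456), -1)) = Add(Add(Pow(-14, 2), -12817), Pow(-16121, -1)) = Add(Add(196, -12817), Rational(-1, 16121)) = Add(-12621, Rational(-1, 16121)) = Rational(-203463142, 16121)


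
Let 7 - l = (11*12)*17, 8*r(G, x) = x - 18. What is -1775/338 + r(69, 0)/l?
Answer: -7939829/1512212 ≈ -5.2505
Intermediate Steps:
r(G, x) = -9/4 + x/8 (r(G, x) = (x - 18)/8 = (-18 + x)/8 = -9/4 + x/8)
l = -2237 (l = 7 - 11*12*17 = 7 - 132*17 = 7 - 1*2244 = 7 - 2244 = -2237)
-1775/338 + r(69, 0)/l = -1775/338 + (-9/4 + (⅛)*0)/(-2237) = -1775*1/338 + (-9/4 + 0)*(-1/2237) = -1775/338 - 9/4*(-1/2237) = -1775/338 + 9/8948 = -7939829/1512212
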